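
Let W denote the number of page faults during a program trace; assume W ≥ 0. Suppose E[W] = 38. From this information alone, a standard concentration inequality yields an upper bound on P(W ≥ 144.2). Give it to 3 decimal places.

Only the mean of a non-negative variable is known, so Markov's inequality is the applicable tail bound.
Markov's inequality: for a non-negative random variable, P(W ≥ a) ≤ E[W]/a.
Here E[W] = 38 and a = 144.2, so the bound is 38/144.2 = 0.2635.

0.264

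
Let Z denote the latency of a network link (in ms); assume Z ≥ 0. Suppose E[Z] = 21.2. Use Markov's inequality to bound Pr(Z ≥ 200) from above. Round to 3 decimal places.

Markov's inequality: for a non-negative random variable, Pr(Z ≥ a) ≤ E[Z]/a.
Here E[Z] = 21.2 and a = 200, so the bound is 21.2/200 = 0.1060.

0.106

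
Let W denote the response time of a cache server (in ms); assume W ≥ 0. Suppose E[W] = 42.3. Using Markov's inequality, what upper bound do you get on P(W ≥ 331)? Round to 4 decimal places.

Markov's inequality: for a non-negative random variable, P(W ≥ a) ≤ E[W]/a.
Here E[W] = 42.3 and a = 331, so the bound is 42.3/331 = 0.1278.

0.1278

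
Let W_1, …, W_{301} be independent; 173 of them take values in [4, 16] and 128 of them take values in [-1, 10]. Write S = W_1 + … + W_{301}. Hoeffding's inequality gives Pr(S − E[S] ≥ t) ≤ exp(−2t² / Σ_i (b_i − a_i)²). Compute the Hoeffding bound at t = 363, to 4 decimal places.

0.0015

Σ(b_i − a_i)² = 173·12² + 128·11² = 40400.
Exponent = 2·363² / 40400 = 6.52322.
Bound = exp(−6.52322) = 0.00147.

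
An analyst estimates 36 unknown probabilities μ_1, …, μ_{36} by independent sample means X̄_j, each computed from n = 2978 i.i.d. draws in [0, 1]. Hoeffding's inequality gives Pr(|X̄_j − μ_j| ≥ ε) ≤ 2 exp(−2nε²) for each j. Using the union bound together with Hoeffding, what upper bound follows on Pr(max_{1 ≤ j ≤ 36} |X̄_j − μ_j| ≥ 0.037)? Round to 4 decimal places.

Per-experiment Hoeffding bound: 2·exp(−2·2978·0.037²) = 2·exp(−8.15376) = 0.0005753.
Union bound over 36 events: 36·0.0005753 = 0.02071.

0.0207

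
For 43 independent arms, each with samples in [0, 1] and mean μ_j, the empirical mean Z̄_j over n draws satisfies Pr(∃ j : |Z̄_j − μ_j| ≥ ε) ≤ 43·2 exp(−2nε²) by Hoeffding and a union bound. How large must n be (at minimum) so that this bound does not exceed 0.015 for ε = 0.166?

158

Need 2·43·exp(−2nε²) ≤ 0.015, i.e. exp(−2nε²) ≤ 0.015/86.
So 2nε² ≥ ln(86/0.015) = 8.654052.
Hence n ≥ 8.654052/(2·0.166²) = 157.027.
The smallest integer n is 158.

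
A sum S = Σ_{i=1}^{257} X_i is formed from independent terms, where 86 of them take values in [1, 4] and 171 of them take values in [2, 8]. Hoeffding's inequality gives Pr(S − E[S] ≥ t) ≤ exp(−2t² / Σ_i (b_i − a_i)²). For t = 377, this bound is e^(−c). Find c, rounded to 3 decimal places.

41.018

Σ(b_i − a_i)² = 86·3² + 171·6² = 6930.
c = 2t² / 6930 = 2·377² / 6930 = 41.0185.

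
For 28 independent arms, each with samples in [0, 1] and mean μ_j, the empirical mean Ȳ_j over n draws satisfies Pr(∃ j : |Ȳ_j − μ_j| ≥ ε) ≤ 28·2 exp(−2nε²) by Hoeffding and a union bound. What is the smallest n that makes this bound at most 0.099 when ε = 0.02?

7923

Need 2·28·exp(−2nε²) ≤ 0.099, i.e. exp(−2nε²) ≤ 0.099/56.
So 2nε² ≥ ln(56/0.099) = 6.337987.
Hence n ≥ 6.337987/(2·0.02²) = 7922.484.
The smallest integer n is 7923.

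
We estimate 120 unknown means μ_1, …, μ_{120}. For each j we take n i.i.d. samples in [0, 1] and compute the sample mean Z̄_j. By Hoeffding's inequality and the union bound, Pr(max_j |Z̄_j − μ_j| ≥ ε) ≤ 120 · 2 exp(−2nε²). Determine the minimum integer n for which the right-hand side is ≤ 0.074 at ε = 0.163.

153

Need 2·120·exp(−2nε²) ≤ 0.074, i.e. exp(−2nε²) ≤ 0.074/240.
So 2nε² ≥ ln(240/0.074) = 8.084329.
Hence n ≥ 8.084329/(2·0.163²) = 152.138.
The smallest integer n is 153.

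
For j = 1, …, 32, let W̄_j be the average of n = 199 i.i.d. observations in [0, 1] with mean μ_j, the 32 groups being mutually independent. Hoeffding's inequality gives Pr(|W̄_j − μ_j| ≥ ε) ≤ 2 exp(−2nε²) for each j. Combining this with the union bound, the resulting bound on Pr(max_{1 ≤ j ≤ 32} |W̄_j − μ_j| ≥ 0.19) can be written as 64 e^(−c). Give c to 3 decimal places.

Union bound over the 32 events: Pr(max_{1 ≤ j ≤ 32} |W̄_j − μ_j| ≥ 0.19) ≤ 32·2·exp(−2nε²) = 64 exp(−2·199·0.19²).
So c = 2·199·0.19² = 14.3678.

14.368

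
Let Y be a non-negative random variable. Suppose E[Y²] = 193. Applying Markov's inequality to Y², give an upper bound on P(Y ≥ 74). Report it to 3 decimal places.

0.035

Since Y ≥ 0, the event {Y ≥ 74} is the same as {Y² ≥ 5476}.
Markov's inequality applied to Y² gives P(Y² ≥ 5476) ≤ E[Y²]/5476 = 193/5476 = 0.0352.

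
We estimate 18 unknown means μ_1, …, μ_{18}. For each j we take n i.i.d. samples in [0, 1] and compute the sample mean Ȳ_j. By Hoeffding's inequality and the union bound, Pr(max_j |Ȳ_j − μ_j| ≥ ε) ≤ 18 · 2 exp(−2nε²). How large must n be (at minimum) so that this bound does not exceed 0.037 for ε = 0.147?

Need 2·18·exp(−2nε²) ≤ 0.037, i.e. exp(−2nε²) ≤ 0.037/36.
So 2nε² ≥ ln(36/0.037) = 6.880356.
Hence n ≥ 6.880356/(2·0.147²) = 159.201.
The smallest integer n is 160.

160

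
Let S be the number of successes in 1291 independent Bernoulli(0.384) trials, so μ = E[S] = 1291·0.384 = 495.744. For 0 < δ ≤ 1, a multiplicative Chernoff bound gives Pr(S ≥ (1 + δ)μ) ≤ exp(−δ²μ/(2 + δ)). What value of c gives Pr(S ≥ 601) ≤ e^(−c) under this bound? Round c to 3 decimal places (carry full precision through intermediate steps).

Write 601 = (1 + δ)μ, so δ = 601/495.744 − 1 = 0.2123193…
Then the exponent is δ²μ/(2 + δ) = (601 − μ)² / (μ·(2 + δ)) = 10.101560.

10.102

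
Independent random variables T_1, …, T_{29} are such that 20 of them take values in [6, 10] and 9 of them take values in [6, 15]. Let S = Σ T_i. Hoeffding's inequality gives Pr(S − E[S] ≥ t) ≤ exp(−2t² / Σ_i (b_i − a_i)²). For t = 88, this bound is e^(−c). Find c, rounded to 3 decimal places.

Σ(b_i − a_i)² = 20·4² + 9·9² = 1049.
c = 2t² / 1049 = 2·88² / 1049 = 14.7645.

14.765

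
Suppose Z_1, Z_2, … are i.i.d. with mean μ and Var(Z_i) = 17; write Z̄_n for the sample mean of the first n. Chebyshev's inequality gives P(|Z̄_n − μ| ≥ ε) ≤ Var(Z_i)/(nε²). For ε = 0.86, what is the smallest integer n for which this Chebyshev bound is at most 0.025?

Require 17/(n·0.86²) ≤ 0.025, i.e. n ≥ 17/(0.025·0.86²) = 919.416.
The smallest integer n is 920.

920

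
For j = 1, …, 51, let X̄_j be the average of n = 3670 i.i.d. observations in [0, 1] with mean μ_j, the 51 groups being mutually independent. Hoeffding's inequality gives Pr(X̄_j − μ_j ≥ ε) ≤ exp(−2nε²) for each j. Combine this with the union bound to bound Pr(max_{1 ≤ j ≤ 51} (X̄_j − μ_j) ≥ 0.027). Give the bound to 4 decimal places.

0.2419

Per-experiment Hoeffding bound: exp(−2·3670·0.027²) = exp(−5.35086) = 0.0047441.
Union bound over 51 events: 51·0.0047441 = 0.24195.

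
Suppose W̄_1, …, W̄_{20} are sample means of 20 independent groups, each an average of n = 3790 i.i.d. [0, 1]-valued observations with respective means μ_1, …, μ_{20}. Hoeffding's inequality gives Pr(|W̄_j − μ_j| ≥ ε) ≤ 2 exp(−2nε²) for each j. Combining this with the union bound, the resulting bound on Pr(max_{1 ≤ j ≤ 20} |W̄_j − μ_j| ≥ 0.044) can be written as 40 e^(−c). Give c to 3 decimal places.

14.675

Union bound over the 20 events: Pr(max_{1 ≤ j ≤ 20} |W̄_j − μ_j| ≥ 0.044) ≤ 20·2·exp(−2nε²) = 40 exp(−2·3790·0.044²).
So c = 2·3790·0.044² = 14.6749.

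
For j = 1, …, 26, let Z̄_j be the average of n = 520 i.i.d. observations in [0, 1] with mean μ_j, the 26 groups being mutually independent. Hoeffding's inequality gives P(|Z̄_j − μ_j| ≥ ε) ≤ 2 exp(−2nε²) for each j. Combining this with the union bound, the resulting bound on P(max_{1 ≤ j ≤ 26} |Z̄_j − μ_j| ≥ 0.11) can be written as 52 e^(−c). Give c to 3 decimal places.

12.584

Union bound over the 26 events: P(max_{1 ≤ j ≤ 26} |Z̄_j − μ_j| ≥ 0.11) ≤ 26·2·exp(−2nε²) = 52 exp(−2·520·0.11²).
So c = 2·520·0.11² = 12.5840.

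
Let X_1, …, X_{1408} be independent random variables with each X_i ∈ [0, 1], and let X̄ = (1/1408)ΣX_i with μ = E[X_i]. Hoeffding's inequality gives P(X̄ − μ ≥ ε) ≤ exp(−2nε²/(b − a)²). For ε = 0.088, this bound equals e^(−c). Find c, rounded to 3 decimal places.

c = 2nε²/(b − a)² = 2·1408·0.088² / 1² = 21.8071.

21.807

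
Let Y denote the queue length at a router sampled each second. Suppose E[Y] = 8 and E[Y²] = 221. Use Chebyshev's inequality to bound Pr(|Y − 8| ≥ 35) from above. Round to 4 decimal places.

Var(Y) = E[Y²] − (E[Y])² = 221 − 64 = 157.
Chebyshev's inequality: Pr(|Y − μ| ≥ t) ≤ Var(Y)/t² = 157/1225 = 0.1282.

0.1282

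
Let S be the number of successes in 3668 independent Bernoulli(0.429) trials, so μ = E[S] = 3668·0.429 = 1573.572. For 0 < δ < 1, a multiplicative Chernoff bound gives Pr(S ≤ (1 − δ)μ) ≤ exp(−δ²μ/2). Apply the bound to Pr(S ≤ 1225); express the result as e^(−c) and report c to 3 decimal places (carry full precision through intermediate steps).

Write 1225 = (1 − δ)μ, so δ = 1 − 1225/1573.572 = 0.2215164…
Then the exponent is δ²μ/2 = (μ − 1225)²/(2μ) = 38.607207.

38.607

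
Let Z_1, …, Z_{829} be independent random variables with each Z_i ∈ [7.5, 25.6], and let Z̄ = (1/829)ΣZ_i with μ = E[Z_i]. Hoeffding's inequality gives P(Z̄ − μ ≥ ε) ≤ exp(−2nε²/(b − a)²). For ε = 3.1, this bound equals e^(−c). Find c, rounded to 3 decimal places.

c = 2nε²/(b − a)² = 2·829·3.1² / 18.1² = 48.6352.

48.635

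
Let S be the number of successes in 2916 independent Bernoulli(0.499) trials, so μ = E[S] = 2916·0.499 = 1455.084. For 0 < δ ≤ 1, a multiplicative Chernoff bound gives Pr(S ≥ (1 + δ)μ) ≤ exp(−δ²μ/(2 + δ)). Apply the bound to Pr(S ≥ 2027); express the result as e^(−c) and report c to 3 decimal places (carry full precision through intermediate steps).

Write 2027 = (1 + δ)μ, so δ = 2027/1455.084 − 1 = 0.3930467…
Then the exponent is δ²μ/(2 + δ) = (2027 − μ)² / (μ·(2 + δ)) = 93.934526.

93.935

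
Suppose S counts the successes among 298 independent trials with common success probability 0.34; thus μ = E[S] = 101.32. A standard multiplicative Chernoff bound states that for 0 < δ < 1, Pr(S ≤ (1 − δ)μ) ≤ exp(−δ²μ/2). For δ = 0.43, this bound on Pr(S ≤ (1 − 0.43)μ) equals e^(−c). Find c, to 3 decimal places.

9.367

c = δ²μ/2 = 0.43²·101.32/2 = 9.3670.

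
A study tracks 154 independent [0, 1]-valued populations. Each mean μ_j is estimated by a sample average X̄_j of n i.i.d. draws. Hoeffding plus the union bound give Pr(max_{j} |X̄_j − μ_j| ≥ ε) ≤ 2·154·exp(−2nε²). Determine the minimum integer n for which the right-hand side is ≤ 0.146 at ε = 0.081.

Need 2·154·exp(−2nε²) ≤ 0.146, i.e. exp(−2nε²) ≤ 0.146/308.
So 2nε² ≥ ln(308/0.146) = 7.654248.
Hence n ≥ 7.654248/(2·0.081²) = 583.314.
The smallest integer n is 584.

584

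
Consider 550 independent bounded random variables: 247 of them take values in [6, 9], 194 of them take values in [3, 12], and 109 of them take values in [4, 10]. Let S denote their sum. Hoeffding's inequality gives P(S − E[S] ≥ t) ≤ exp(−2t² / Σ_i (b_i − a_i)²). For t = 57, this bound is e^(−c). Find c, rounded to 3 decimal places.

Σ(b_i − a_i)² = 247·3² + 194·9² + 109·6² = 21861.
c = 2t² / 21861 = 2·57² / 21861 = 0.2972.

0.297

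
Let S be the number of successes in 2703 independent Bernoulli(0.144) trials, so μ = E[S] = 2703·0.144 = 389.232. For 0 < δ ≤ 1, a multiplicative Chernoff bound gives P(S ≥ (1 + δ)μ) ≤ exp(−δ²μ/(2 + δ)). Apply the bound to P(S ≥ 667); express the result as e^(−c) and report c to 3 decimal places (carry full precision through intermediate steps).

73.047

Write 667 = (1 + δ)μ, so δ = 667/389.232 − 1 = 0.7136309…
Then the exponent is δ²μ/(2 + δ) = (667 − μ)² / (μ·(2 + δ)) = 73.047457.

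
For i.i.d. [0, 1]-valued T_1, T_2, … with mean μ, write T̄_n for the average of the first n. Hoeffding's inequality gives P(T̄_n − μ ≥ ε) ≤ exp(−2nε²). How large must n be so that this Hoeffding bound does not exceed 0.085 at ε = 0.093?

143

Require exp(−2nε²) ≤ 0.085, i.e. 2nε² ≥ ln(1/0.085) = 2.465104.
So n ≥ 2.465104 / (2·0.093²) = 142.508.
The smallest integer n is 143.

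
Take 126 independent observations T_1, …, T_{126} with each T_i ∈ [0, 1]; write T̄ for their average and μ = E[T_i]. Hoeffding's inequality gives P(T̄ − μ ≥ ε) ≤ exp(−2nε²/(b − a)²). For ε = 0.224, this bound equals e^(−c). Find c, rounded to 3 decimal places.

12.644

c = 2nε²/(b − a)² = 2·126·0.224² / 1² = 12.6444.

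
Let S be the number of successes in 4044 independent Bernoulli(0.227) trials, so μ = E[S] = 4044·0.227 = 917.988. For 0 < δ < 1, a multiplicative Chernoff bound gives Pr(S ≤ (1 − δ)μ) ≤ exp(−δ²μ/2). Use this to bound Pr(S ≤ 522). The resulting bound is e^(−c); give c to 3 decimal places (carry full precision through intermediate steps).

85.408

Write 522 = (1 − δ)μ, so δ = 1 − 522/917.988 = 0.4313651…
Then the exponent is δ²μ/2 = (μ − 522)²/(2μ) = 85.407705.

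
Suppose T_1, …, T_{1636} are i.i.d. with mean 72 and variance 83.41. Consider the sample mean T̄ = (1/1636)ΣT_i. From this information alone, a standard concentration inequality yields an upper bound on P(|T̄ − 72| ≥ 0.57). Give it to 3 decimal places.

0.157

With mean and variance of each term known, Chebyshev's inequality bounds the deviation of the sum (or sample mean).
Var(T̄) = Var(T_i)/n = 83.41/1636 = 0.050984.
Chebyshev: P(|T̄ − 72| ≥ 0.57) ≤ Var(T̄)/(0.57)² = 83.41/(1636·0.57²) = 0.1569.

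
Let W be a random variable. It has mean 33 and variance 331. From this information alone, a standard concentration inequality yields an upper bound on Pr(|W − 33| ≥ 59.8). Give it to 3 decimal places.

0.093

Mean and variance are known, so Chebyshev's inequality applies.
Chebyshev: Pr(|W − μ| ≥ t) ≤ Var(W)/t².
Bound = 331 / 3576.04 = 0.0926.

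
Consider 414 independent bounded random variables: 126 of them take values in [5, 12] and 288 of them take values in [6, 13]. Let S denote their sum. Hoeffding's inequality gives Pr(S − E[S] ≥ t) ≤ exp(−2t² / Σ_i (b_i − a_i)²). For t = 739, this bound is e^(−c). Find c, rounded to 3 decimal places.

Σ(b_i − a_i)² = 126·7² + 288·7² = 20286.
c = 2t² / 20286 = 2·739² / 20286 = 53.8422.

53.842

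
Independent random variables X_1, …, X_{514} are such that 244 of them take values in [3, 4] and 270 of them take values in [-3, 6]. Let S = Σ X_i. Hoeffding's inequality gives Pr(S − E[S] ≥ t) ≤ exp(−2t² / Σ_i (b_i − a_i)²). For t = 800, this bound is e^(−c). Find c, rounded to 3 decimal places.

Σ(b_i − a_i)² = 244·1² + 270·9² = 22114.
c = 2t² / 22114 = 2·800² / 22114 = 57.8819.

57.882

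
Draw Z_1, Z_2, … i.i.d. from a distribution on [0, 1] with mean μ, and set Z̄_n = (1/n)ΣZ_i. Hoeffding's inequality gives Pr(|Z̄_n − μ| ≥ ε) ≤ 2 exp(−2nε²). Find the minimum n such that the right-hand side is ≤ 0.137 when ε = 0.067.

Require 2·exp(−2nε²) ≤ 0.137, i.e. 2nε² ≥ ln(2/0.137) = 2.680922.
So n ≥ 2.680922 / (2·0.067²) = 298.610.
The smallest integer n is 299.

299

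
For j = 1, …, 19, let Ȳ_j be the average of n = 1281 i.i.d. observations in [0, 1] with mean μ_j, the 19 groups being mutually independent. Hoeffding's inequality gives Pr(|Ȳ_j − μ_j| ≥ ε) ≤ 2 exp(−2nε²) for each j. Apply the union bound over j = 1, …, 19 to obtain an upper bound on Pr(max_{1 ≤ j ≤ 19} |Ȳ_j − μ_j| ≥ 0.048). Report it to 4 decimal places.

0.1038

Per-experiment Hoeffding bound: 2·exp(−2·1281·0.048²) = 2·exp(−5.90285) = 0.0054633.
Union bound over 19 events: 19·0.0054633 = 0.10380.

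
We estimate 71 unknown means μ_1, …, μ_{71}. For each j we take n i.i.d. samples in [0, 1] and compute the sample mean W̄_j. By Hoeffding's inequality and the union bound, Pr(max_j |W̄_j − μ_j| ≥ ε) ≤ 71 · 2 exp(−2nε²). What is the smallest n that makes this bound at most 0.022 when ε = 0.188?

125

Need 2·71·exp(−2nε²) ≤ 0.022, i.e. exp(−2nε²) ≤ 0.022/142.
So 2nε² ≥ ln(142/0.022) = 8.772540.
Hence n ≥ 8.772540/(2·0.188²) = 124.102.
The smallest integer n is 125.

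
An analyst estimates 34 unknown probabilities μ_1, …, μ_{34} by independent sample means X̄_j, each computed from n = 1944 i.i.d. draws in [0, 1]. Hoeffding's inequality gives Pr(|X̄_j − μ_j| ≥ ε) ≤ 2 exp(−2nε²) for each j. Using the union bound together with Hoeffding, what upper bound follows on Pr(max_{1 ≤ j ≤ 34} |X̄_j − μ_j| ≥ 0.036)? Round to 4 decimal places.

Per-experiment Hoeffding bound: 2·exp(−2·1944·0.036²) = 2·exp(−5.03885) = 0.012962.
Union bound over 34 events: 34·0.012962 = 0.44072.

0.4407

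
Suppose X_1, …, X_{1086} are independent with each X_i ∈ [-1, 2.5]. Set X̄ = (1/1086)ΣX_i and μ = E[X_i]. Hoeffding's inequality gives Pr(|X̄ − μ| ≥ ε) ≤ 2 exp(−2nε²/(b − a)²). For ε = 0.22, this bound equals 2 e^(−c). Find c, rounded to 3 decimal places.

c = 2nε²/(b − a)² = 2·1086·0.22² / 3.5² = 8.5816.

8.582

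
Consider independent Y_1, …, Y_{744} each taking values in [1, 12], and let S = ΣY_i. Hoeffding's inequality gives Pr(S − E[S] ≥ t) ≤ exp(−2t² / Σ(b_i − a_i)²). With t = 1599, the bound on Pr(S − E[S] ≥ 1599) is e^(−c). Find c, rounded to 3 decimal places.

Σ(b_i − a_i)² = 744·(11)² = 90024.
c = 2t²/90024 = 2·1599²/90024 = 56.8027.

56.803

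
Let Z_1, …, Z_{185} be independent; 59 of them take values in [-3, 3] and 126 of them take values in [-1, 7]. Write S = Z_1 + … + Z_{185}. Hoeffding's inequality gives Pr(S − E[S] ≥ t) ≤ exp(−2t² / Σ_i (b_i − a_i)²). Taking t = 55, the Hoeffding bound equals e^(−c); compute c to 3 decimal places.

Σ(b_i − a_i)² = 59·6² + 126·8² = 10188.
c = 2t² / 10188 = 2·55² / 10188 = 0.5938.

0.594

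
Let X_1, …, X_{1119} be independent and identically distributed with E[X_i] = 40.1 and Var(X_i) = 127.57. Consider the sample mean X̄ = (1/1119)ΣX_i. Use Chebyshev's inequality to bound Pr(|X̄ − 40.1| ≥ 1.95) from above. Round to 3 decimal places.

Var(X̄) = Var(X_i)/n = 127.57/1119 = 0.114.
Chebyshev: Pr(|X̄ − 40.1| ≥ 1.95) ≤ Var(X̄)/(1.95)² = 127.57/(1119·1.95²) = 0.0300.

0.030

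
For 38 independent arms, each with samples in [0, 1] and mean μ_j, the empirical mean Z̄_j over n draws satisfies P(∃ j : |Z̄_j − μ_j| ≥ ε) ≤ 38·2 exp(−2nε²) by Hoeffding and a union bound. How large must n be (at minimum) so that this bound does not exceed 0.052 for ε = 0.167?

Need 2·38·exp(−2nε²) ≤ 0.052, i.e. exp(−2nε²) ≤ 0.052/76.
So 2nε² ≥ ln(76/0.052) = 7.287245.
Hence n ≥ 7.287245/(2·0.167²) = 130.647.
The smallest integer n is 131.

131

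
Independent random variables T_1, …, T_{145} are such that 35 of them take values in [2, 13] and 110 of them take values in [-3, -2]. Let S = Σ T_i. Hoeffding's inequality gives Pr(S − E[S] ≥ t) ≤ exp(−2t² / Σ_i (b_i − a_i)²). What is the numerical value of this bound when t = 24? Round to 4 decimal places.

0.7671

Σ(b_i − a_i)² = 35·11² + 110·1² = 4345.
Exponent = 2·24² / 4345 = 0.26513.
Bound = exp(−0.26513) = 0.76710.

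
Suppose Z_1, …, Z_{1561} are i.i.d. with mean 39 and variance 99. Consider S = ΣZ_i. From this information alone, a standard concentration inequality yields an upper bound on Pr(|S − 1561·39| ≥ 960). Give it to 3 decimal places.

0.168

With mean and variance of each term known, Chebyshev's inequality bounds the deviation of the sum (or sample mean).
Var(S) = n·Var(Z_i) = 1561·99 = 154539.
Chebyshev: Pr(|S − 1561·39| ≥ 960) ≤ Var(S)/960² = 154539/921600 = 0.1677.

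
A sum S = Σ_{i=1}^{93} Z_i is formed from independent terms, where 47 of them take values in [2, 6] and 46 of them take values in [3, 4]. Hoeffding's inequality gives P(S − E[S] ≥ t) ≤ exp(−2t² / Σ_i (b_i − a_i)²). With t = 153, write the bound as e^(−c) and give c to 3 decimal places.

Σ(b_i − a_i)² = 47·4² + 46·1² = 798.
c = 2t² / 798 = 2·153² / 798 = 58.6692.

58.669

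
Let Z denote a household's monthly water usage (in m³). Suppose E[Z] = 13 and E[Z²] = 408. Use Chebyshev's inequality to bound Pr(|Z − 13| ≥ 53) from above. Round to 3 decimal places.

0.085

Var(Z) = E[Z²] − (E[Z])² = 408 − 169 = 239.
Chebyshev's inequality: Pr(|Z − μ| ≥ t) ≤ Var(Z)/t² = 239/2809 = 0.0851.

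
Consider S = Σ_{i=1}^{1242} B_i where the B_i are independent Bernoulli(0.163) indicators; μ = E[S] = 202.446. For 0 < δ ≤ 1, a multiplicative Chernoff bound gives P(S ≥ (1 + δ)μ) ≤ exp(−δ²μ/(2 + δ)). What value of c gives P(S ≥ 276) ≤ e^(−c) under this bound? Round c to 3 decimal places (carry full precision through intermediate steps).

11.308

Write 276 = (1 + δ)μ, so δ = 276/202.446 − 1 = 0.3633265…
Then the exponent is δ²μ/(2 + δ) = (276 − μ)² / (μ·(2 + δ)) = 11.307840.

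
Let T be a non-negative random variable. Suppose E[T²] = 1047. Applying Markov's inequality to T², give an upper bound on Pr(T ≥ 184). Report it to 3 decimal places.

Since T ≥ 0, the event {T ≥ 184} is the same as {T² ≥ 33856}.
Markov's inequality applied to T² gives Pr(T² ≥ 33856) ≤ E[T²]/33856 = 1047/33856 = 0.0309.

0.031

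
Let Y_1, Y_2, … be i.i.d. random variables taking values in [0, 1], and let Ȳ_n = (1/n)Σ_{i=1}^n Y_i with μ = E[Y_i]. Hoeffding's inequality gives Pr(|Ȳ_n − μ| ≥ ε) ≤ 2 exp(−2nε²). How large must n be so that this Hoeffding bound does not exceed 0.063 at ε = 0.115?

131

Require 2·exp(−2nε²) ≤ 0.063, i.e. 2nε² ≥ ln(2/0.063) = 3.457768.
So n ≥ 3.457768 / (2·0.115²) = 130.728.
The smallest integer n is 131.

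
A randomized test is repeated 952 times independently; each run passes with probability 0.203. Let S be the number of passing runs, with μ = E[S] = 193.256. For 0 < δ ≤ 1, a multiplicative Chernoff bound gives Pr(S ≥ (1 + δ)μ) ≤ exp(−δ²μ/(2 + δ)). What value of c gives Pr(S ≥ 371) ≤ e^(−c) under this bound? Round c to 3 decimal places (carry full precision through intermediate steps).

55.990

Write 371 = (1 + δ)μ, so δ = 371/193.256 − 1 = 0.9197334…
Then the exponent is δ²μ/(2 + δ) = (371 − μ)² / (μ·(2 + δ)) = 55.990418.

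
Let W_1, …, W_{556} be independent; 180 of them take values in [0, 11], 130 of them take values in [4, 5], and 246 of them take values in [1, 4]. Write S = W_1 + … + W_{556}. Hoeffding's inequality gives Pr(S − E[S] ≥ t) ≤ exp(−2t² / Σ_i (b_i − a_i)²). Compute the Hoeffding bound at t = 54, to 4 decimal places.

0.7853

Σ(b_i − a_i)² = 180·11² + 130·1² + 246·3² = 24124.
Exponent = 2·54² / 24124 = 0.24175.
Bound = exp(−0.24175) = 0.78525.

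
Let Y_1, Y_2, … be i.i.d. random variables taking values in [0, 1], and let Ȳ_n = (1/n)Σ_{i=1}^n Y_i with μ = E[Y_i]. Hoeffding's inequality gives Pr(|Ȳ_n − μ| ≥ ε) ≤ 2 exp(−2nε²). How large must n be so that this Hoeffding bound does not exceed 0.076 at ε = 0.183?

Require 2·exp(−2nε²) ≤ 0.076, i.e. 2nε² ≥ ln(2/0.076) = 3.270169.
So n ≥ 3.270169 / (2·0.183²) = 48.825.
The smallest integer n is 49.

49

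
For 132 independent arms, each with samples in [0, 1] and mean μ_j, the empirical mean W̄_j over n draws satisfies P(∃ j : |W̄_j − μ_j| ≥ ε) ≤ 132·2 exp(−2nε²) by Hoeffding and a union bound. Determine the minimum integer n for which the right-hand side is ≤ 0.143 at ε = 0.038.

Need 2·132·exp(−2nε²) ≤ 0.143, i.e. exp(−2nε²) ≤ 0.143/264.
So 2nε² ≥ ln(264/0.143) = 7.520860.
Hence n ≥ 7.520860/(2·0.038²) = 2604.176.
The smallest integer n is 2605.

2605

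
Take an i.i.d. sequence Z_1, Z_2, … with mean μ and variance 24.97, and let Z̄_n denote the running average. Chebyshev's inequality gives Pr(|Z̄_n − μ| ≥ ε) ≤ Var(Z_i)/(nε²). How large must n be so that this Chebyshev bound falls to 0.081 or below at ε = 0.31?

3208

Require 24.97/(n·0.31²) ≤ 0.081, i.e. n ≥ 24.97/(0.081·0.31²) = 3207.821.
The smallest integer n is 3208.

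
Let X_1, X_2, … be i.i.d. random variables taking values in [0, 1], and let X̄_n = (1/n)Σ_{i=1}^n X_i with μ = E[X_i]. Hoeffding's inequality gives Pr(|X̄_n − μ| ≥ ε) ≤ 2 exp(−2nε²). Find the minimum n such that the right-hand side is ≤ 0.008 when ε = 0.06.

767

Require 2·exp(−2nε²) ≤ 0.008, i.e. 2nε² ≥ ln(2/0.008) = 5.521461.
So n ≥ 5.521461 / (2·0.06²) = 766.870.
The smallest integer n is 767.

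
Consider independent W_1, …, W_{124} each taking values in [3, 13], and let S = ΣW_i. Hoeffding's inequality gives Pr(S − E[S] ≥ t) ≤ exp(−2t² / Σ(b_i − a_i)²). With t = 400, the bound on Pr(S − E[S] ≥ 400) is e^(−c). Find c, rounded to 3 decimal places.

Σ(b_i − a_i)² = 124·(10)² = 12400.
c = 2t²/12400 = 2·400²/12400 = 25.8065.

25.806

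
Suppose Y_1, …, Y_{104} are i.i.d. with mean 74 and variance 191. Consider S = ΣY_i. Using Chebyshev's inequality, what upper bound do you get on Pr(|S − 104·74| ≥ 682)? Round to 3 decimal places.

0.043

Var(S) = n·Var(Y_i) = 104·191 = 19864.
Chebyshev: Pr(|S − 104·74| ≥ 682) ≤ Var(S)/682² = 19864/465124 = 0.0427.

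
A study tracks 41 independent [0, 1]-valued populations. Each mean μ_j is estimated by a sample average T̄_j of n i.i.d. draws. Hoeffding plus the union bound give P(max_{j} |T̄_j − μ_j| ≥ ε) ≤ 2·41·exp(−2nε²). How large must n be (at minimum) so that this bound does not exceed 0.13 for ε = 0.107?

282

Need 2·41·exp(−2nε²) ≤ 0.13, i.e. exp(−2nε²) ≤ 0.13/82.
So 2nε² ≥ ln(82/0.13) = 6.446940.
Hence n ≥ 6.446940/(2·0.107²) = 281.550.
The smallest integer n is 282.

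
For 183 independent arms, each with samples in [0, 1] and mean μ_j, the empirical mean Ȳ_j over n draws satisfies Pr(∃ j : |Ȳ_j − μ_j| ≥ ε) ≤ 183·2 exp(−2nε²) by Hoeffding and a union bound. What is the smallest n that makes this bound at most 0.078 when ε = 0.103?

Need 2·183·exp(−2nε²) ≤ 0.078, i.e. exp(−2nε²) ≤ 0.078/366.
So 2nε² ≥ ln(366/0.078) = 8.453680.
Hence n ≥ 8.453680/(2·0.103²) = 398.420.
The smallest integer n is 399.

399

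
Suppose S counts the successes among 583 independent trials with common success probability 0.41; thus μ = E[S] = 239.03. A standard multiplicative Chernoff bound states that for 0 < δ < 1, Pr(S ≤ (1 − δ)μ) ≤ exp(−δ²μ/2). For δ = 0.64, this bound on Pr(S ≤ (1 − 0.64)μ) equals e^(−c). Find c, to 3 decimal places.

c = δ²μ/2 = 0.64²·239.03/2 = 48.9533.

48.953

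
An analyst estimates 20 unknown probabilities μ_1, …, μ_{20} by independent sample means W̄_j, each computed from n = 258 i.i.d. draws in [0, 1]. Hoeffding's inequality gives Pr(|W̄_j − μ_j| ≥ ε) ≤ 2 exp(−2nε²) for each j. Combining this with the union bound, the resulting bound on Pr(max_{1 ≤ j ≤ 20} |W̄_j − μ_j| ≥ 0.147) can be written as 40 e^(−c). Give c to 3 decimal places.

11.150

Union bound over the 20 events: Pr(max_{1 ≤ j ≤ 20} |W̄_j − μ_j| ≥ 0.147) ≤ 20·2·exp(−2nε²) = 40 exp(−2·258·0.147²).
So c = 2·258·0.147² = 11.1502.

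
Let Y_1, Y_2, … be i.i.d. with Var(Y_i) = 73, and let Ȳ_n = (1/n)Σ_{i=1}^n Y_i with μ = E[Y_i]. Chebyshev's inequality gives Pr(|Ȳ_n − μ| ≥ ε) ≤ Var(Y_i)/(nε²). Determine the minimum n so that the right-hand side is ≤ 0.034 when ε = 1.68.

761

Require 73/(n·1.68²) ≤ 0.034, i.e. n ≥ 73/(0.034·1.68²) = 760.721.
The smallest integer n is 761.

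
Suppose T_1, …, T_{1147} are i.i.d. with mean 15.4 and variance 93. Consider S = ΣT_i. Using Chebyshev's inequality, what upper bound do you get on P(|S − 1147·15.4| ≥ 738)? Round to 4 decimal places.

0.1959

Var(S) = n·Var(T_i) = 1147·93 = 106671.
Chebyshev: P(|S − 1147·15.4| ≥ 738) ≤ Var(S)/738² = 106671/544644 = 0.1959.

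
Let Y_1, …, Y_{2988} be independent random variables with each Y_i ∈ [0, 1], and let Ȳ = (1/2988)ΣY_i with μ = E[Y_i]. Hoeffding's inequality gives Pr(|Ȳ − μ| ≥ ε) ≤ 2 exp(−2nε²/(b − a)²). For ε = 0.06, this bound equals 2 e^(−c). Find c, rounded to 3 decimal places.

21.514

c = 2nε²/(b − a)² = 2·2988·0.06² / 1² = 21.5136.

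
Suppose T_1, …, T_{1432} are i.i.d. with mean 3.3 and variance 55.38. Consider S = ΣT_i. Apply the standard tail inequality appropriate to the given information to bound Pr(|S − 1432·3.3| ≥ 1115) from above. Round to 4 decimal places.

0.0638

With mean and variance of each term known, Chebyshev's inequality bounds the deviation of the sum (or sample mean).
Var(S) = n·Var(T_i) = 1432·55.38 = 79304.16.
Chebyshev: Pr(|S − 1432·3.3| ≥ 1115) ≤ Var(S)/1115² = 79304.16/1243225 = 0.0638.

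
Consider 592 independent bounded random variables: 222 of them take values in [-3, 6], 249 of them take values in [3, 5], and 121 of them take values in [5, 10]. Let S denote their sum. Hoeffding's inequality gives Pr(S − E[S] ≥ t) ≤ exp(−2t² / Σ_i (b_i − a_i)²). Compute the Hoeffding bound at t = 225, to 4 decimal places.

Σ(b_i − a_i)² = 222·9² + 249·2² + 121·5² = 22003.
Exponent = 2·225² / 22003 = 4.60165.
Bound = exp(−4.60165) = 0.01004.

0.0100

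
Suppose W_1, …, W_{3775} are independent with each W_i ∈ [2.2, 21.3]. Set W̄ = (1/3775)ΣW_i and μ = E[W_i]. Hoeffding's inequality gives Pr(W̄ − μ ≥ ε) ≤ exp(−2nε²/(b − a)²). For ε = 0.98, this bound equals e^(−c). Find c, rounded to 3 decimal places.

c = 2nε²/(b − a)² = 2·3775·0.98² / 19.1² = 19.8762.

19.876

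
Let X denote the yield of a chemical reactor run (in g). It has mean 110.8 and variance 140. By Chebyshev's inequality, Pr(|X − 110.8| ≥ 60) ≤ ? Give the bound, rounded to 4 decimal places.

0.0389

Chebyshev: Pr(|X − μ| ≥ t) ≤ Var(X)/t².
Bound = 140 / 3600 = 0.0389.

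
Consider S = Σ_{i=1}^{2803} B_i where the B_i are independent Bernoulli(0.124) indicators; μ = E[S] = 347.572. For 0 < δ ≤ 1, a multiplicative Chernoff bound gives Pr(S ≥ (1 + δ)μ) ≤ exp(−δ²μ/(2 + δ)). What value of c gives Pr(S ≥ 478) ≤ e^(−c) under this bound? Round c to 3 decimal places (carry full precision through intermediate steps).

Write 478 = (1 + δ)μ, so δ = 478/347.572 − 1 = 0.3752546…
Then the exponent is δ²μ/(2 + δ) = (478 − μ)² / (μ·(2 + δ)) = 20.605669.

20.606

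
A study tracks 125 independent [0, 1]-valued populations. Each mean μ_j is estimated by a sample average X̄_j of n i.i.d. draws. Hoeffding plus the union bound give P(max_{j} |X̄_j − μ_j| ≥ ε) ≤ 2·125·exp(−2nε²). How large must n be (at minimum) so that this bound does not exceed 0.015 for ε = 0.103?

Need 2·125·exp(−2nε²) ≤ 0.015, i.e. exp(−2nε²) ≤ 0.015/250.
So 2nε² ≥ ln(250/0.015) = 9.721166.
Hence n ≥ 9.721166/(2·0.103²) = 458.157.
The smallest integer n is 459.

459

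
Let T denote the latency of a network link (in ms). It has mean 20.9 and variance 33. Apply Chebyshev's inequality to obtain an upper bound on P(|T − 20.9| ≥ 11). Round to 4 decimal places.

Chebyshev: P(|T − μ| ≥ t) ≤ Var(T)/t².
Bound = 33 / 121 = 0.2727.

0.2727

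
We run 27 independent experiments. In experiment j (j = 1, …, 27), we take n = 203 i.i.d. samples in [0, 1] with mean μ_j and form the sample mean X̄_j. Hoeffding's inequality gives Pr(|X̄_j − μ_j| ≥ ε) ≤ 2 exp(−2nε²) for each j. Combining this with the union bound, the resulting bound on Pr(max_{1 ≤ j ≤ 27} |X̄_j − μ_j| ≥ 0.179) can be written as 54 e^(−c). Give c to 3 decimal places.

13.009

Union bound over the 27 events: Pr(max_{1 ≤ j ≤ 27} |X̄_j − μ_j| ≥ 0.179) ≤ 27·2·exp(−2nε²) = 54 exp(−2·203·0.179²).
So c = 2·203·0.179² = 13.0086.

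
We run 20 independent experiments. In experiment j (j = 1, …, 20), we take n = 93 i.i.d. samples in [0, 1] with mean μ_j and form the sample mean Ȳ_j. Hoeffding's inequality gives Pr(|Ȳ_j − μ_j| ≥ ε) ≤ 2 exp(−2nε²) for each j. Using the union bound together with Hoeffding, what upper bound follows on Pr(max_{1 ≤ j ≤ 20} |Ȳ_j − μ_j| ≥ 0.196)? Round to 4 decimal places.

Per-experiment Hoeffding bound: 2·exp(−2·93·0.196²) = 2·exp(−7.14538) = 0.001577.
Union bound over 20 events: 20·0.001577 = 0.03154.

0.0315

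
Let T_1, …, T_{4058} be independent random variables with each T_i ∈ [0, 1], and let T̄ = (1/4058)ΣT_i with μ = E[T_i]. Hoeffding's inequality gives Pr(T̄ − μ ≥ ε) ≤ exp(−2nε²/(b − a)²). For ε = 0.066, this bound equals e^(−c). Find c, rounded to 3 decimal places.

c = 2nε²/(b − a)² = 2·4058·0.066² / 1² = 35.3533.

35.353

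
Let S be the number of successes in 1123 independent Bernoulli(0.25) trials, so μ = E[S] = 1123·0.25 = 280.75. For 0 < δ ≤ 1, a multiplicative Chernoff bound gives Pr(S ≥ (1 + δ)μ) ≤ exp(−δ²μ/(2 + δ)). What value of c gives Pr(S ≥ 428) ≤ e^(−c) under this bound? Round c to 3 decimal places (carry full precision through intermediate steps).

30.593

Write 428 = (1 + δ)μ, so δ = 428/280.75 − 1 = 0.524488…
Then the exponent is δ²μ/(2 + δ) = (428 − μ)² / (μ·(2 + δ)) = 30.592681.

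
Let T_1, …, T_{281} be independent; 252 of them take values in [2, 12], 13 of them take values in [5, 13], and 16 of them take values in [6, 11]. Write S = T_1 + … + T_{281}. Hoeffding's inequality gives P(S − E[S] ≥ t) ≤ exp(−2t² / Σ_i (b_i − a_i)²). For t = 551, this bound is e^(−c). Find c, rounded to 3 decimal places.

22.972

Σ(b_i − a_i)² = 252·10² + 13·8² + 16·5² = 26432.
c = 2t² / 26432 = 2·551² / 26432 = 22.9722.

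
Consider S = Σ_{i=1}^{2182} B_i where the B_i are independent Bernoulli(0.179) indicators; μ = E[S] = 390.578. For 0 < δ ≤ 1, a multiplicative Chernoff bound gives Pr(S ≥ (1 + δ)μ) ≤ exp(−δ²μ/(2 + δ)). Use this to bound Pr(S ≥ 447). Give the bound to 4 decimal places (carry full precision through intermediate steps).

0.0224

Write 447 = (1 + δ)μ, so δ = 447/390.578 − 1 = 0.1444577…
Then the exponent is δ²μ/(2 + δ) = (447 − μ)² / (μ·(2 + δ)) = 3.800771.
Bound = exp(−3.800771) = 0.02235.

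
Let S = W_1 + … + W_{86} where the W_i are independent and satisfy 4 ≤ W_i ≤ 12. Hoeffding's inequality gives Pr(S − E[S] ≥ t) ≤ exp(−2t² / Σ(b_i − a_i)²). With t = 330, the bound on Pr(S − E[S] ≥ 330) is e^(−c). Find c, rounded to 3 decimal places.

Σ(b_i − a_i)² = 86·(8)² = 5504.
c = 2t²/5504 = 2·330²/5504 = 39.5712.

39.571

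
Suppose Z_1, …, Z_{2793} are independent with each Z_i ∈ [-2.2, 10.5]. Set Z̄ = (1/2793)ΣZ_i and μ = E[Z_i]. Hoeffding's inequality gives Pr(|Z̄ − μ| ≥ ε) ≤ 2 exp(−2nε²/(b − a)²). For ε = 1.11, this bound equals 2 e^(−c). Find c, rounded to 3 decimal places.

42.672

c = 2nε²/(b − a)² = 2·2793·1.11² / 12.7² = 42.6717.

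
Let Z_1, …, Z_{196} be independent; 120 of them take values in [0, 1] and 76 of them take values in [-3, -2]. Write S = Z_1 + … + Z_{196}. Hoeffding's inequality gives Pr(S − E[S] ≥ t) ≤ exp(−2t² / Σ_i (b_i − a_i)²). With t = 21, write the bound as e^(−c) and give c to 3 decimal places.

Σ(b_i − a_i)² = 120·1² + 76·1² = 196.
c = 2t² / 196 = 2·21² / 196 = 4.5000.

4.500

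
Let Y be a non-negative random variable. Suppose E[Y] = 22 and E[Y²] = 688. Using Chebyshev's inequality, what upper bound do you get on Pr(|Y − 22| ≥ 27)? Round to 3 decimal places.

0.280

Var(Y) = E[Y²] − (E[Y])² = 688 − 484 = 204.
Chebyshev's inequality: Pr(|Y − μ| ≥ t) ≤ Var(Y)/t² = 204/729 = 0.2798.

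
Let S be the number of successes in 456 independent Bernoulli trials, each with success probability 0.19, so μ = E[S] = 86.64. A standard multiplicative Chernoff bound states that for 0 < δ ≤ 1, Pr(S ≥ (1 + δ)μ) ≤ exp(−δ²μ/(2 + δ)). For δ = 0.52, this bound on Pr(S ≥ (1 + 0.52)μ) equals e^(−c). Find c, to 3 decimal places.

9.297

c = δ²μ/(2 + δ) = 0.52²·86.64/(2 + 0.52) = 9.2966.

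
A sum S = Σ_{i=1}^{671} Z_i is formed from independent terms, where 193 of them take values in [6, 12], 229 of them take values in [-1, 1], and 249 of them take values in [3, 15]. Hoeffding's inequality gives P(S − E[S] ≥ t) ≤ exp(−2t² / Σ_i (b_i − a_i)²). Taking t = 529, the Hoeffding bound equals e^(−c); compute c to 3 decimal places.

Σ(b_i − a_i)² = 193·6² + 229·2² + 249·12² = 43720.
c = 2t² / 43720 = 2·529² / 43720 = 12.8015.

12.802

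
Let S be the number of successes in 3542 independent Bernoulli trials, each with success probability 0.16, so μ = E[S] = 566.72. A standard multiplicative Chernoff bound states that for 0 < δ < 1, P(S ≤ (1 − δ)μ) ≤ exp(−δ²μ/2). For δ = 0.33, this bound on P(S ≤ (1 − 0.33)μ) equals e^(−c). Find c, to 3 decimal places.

30.858

c = δ²μ/2 = 0.33²·566.72/2 = 30.8579.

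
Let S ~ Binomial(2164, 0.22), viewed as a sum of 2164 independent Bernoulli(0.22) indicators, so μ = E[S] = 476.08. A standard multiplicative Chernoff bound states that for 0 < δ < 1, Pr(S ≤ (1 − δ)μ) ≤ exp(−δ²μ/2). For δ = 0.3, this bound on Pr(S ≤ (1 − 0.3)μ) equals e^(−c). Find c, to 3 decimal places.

c = δ²μ/2 = 0.3²·476.08/2 = 21.4236.

21.424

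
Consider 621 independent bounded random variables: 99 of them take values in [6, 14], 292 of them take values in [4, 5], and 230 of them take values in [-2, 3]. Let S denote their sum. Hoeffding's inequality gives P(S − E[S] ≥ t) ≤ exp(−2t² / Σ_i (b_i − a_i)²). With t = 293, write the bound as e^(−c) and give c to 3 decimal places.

Σ(b_i − a_i)² = 99·8² + 292·1² + 230·5² = 12378.
c = 2t² / 12378 = 2·293² / 12378 = 13.8712.

13.871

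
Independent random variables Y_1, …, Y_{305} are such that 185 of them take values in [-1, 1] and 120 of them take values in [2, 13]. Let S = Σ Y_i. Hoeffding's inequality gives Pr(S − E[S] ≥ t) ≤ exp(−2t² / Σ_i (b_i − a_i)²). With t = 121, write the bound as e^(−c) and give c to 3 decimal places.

1.919

Σ(b_i − a_i)² = 185·2² + 120·11² = 15260.
c = 2t² / 15260 = 2·121² / 15260 = 1.9189.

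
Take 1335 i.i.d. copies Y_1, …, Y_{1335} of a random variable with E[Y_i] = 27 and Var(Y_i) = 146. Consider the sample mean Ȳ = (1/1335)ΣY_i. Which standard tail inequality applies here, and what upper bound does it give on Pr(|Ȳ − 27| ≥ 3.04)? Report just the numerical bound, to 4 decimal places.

0.0118

With mean and variance of each term known, Chebyshev's inequality bounds the deviation of the sum (or sample mean).
Var(Ȳ) = Var(Y_i)/n = 146/1335 = 0.10936.
Chebyshev: Pr(|Ȳ − 27| ≥ 3.04) ≤ Var(Ȳ)/(3.04)² = 146/(1335·3.04²) = 0.0118.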